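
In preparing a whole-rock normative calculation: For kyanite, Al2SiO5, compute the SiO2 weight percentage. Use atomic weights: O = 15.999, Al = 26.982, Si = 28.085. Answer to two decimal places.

Molar mass of Al2SiO5 = 2×26.982 + 1×28.085 + 5×15.999 = 162.044 g/mol.
Each formula unit contains 1 Si, equivalent to 1/1 = 1.0000 mol SiO2.
M(SiO2) = 1×28.085 + 2×15.999 = 60.083 g/mol.
Mass of SiO2 per formula unit = 1.0000 × 60.083 = 60.083 g.
SiO2 wt% = 60.083 / 162.044 × 100 = 37.08%.

37.08 wt%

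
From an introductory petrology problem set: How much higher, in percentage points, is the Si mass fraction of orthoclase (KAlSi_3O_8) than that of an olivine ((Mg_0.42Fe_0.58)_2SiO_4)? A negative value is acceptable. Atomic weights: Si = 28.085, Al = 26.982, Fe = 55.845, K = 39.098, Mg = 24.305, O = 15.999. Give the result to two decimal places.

Si in KAlSi_3O_8: molar mass 278.327 g/mol; 3×28.085 = 84.255 g → 30.27 wt%.
Si in (Mg_0.42Fe_0.58)_2SiO_4: molar mass 177.277 g/mol; 1×28.085 = 28.085 g → 15.84 wt%.
Difference = 30.27 − 15.84 = 14.43 percentage points.

14.43 percentage points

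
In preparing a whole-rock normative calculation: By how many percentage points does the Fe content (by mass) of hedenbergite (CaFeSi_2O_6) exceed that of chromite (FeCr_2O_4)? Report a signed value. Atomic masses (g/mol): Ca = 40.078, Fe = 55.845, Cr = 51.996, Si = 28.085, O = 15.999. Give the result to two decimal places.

M(CaFeSi_2O_6) = 248.087 g/mol, so wt% Fe = 55.845/248.087 × 100 = 22.51%.
M(FeCr_2O_4) = 223.833 g/mol, so wt% Fe = 55.845/223.833 × 100 = 24.95%.
22.51 − 24.95 = -2.44 pp.

-2.44 percentage points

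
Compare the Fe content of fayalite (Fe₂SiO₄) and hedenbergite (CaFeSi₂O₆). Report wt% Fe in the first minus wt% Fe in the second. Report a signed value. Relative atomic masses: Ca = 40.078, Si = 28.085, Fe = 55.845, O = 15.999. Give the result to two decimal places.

First mineral: 111.690 g Fe in 203.771 g formula = 54.81 wt% Fe.
Second mineral: 55.845 g Fe in 248.087 g formula = 22.51 wt% Fe.
54.81% − 22.51% gives a difference of 32.30 percentage points.

32.30 percentage points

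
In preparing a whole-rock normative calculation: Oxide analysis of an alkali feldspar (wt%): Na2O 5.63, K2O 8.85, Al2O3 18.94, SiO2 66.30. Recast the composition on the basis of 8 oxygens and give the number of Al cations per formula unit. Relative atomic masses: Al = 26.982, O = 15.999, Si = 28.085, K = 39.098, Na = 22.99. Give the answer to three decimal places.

Na2O (M=61.979): mol = 0.09084; Na = 0.18168, O = 0.09084.
K2O (M=94.195): mol = 0.09395; K = 0.18790, O = 0.09395.
Al2O3 (M=101.961): mol = 0.18576; Al = 0.37152, O = 0.55728.
SiO2 (M=60.083): mol = 1.10347; Si = 1.10347, O = 2.20694.
ΣO = 2.94901; factor = 8/ΣO = 2.71277.
Al apfu = 0.37152 × 2.71277 = 1.008.

1.008 Al apfu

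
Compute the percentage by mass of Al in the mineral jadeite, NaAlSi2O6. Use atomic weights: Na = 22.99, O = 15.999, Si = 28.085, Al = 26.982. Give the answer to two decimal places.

13.35 weight percent

Molar mass of NaAlSi2O6: 1·22.99 + 1·26.982 + 2·28.085 + 6·15.999 = 202.136 g/mol.
Mass of Al per formula unit: 1 × 26.982 = 26.982 g.
Weight fraction Al = 26.982 / 202.136 = 0.1335.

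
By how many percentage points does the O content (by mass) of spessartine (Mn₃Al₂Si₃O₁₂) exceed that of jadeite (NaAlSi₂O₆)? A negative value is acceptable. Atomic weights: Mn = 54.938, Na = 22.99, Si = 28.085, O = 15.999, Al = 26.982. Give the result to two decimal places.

-8.71 percentage points

First mineral: 191.988 g O in 495.021 g formula = 38.78 wt% O.
Second mineral: 95.994 g O in 202.136 g formula = 47.49 wt% O.
38.78% − 47.49% gives a difference of -8.71 percentage points.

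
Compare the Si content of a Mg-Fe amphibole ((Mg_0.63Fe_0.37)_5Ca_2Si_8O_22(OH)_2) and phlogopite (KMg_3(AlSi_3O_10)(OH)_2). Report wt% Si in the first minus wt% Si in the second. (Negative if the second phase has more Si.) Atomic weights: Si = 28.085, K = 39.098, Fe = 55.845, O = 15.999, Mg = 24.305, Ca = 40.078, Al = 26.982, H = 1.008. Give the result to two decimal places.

5.61 percentage points

First mineral: 224.680 g Si in 870.702 g formula = 25.80 wt% Si.
Second mineral: 84.255 g Si in 417.254 g formula = 20.19 wt% Si.
25.80% − 20.19% gives a difference of 5.61 percentage points.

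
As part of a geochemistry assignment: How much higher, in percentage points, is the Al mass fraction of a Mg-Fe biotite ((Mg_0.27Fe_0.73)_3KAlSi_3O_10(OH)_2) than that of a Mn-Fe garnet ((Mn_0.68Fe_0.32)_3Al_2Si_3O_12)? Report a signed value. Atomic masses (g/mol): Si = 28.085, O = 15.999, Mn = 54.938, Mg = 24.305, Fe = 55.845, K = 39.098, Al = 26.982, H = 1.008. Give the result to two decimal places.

-5.33 percentage points

Al in (Mg_0.27Fe_0.73)_3KAlSi_3O_10(OH)_2: molar mass 486.327 g/mol; 1×26.982 = 26.982 g → 5.55 wt%.
Al in (Mn_0.68Fe_0.32)_3Al_2Si_3O_12: molar mass 495.892 g/mol; 2×26.982 = 53.964 g → 10.88 wt%.
Difference = 5.55 − 10.88 = -5.33 percentage points.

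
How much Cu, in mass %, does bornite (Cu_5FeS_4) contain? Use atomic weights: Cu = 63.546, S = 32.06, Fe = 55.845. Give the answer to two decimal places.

63.32 mass %

Molar mass of Cu_5FeS_4: 5×63.546 + 1×55.845 + 4×32.06 = 501.815 g/mol.
Mass of Cu per formula unit: 5 × 63.546 = 317.730 g.
Weight fraction Cu = 317.730 / 501.815 = 0.6332.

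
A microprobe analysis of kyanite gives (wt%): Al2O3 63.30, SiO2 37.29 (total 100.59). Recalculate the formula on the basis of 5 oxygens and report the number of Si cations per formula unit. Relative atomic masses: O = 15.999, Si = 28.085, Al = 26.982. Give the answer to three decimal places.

1.000 Si apfu

63.30 wt% Al2O3 ÷ 101.961 g/mol = 0.62083 mol, giving 1.24166 Al and 1.86249 O.
37.29 wt% SiO2 ÷ 60.083 g/mol = 0.62064 mol, giving 0.62064 Si and 1.24128 O.
Oxygen sums to 3.10377; scaling by 5/3.10377 = 1.61094 puts the formula on 5 O.
Si: 0.62064 × 1.61094 = 1.000 atoms per formula unit.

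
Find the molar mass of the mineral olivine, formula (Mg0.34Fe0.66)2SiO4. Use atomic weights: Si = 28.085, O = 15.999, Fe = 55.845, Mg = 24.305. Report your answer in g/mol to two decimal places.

The formula mass is the sum 0.68(24.305) + 1.32(55.845) + 1(28.085) + 4(15.999).

182.32 g/mol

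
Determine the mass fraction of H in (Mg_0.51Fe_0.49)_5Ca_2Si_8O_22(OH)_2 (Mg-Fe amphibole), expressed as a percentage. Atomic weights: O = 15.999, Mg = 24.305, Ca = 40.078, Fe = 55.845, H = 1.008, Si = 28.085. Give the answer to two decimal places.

M((Mg_0.51Fe_0.49)_5Ca_2Si_8O_22(OH)_2) = 889.626 g/mol.
H contributes 2 × 1.008 = 2.016 g per mole.
2.016/889.626 = 0.0023 → 0.23%.

0.23 wt%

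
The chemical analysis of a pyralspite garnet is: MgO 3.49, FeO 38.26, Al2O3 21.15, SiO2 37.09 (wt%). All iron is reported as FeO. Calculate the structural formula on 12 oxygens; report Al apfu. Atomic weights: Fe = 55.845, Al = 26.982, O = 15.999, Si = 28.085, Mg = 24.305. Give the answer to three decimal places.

3.49 wt% MgO ÷ 40.304 g/mol = 0.08659 mol, giving 0.08659 Mg and 0.08659 O.
38.26 wt% FeO ÷ 71.844 g/mol = 0.53254 mol, giving 0.53254 Fe and 0.53254 O.
21.15 wt% Al2O3 ÷ 101.961 g/mol = 0.20743 mol, giving 0.41486 Al and 0.62229 O.
37.09 wt% SiO2 ÷ 60.083 g/mol = 0.61731 mol, giving 0.61731 Si and 1.23462 O.
Oxygen sums to 2.47604; scaling by 12/2.47604 = 4.84645 puts the formula on 12 O.
Al: 0.41486 × 4.84645 = 2.011 atoms per formula unit.

2.011 Al apfu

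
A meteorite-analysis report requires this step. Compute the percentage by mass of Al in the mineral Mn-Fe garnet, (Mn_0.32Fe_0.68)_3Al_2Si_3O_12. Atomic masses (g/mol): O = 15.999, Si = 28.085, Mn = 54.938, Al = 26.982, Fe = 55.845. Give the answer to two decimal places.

10.86 mass %

M((Mn_0.32Fe_0.68)_3Al_2Si_3O_12) = 496.871 g/mol.
Al contributes 2 × 26.982 = 53.964 g per mole.
53.964/496.871 = 0.1086 → 10.86%.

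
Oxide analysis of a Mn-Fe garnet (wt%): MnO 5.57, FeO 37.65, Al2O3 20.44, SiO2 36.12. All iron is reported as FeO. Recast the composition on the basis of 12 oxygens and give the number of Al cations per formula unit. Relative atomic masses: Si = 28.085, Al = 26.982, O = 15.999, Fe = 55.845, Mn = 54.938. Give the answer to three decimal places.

1.999 Al apfu

MnO: 5.57/70.937 = 0.07852 mol → 0.07852 mol Mn, 0.07852 mol O.
FeO: 37.65/71.844 = 0.52405 mol → 0.52405 mol Fe, 0.52405 mol O.
Al2O3: 20.44/101.961 = 0.20047 mol → 0.40094 mol Al, 0.60141 mol O.
SiO2: 36.12/60.083 = 0.60117 mol → 0.60117 mol Si, 1.20234 mol O.
Total oxygen = 2.40632 mol. Normalization factor = 12/2.40632 = 4.98687.
Al per 12 O = 0.40094 × 4.98687 = 1.999.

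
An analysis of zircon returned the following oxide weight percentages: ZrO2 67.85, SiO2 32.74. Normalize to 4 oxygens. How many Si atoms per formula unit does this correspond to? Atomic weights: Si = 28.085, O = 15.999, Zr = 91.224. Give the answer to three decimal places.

ZrO2: 67.85/123.222 = 0.55063 mol → 0.55063 mol Zr, 1.10126 mol O.
SiO2: 32.74/60.083 = 0.54491 mol → 0.54491 mol Si, 1.08982 mol O.
Total oxygen = 2.19108 mol. Normalization factor = 4/2.19108 = 1.82558.
Si per 4 O = 0.54491 × 1.82558 = 0.995.

0.995 Si apfu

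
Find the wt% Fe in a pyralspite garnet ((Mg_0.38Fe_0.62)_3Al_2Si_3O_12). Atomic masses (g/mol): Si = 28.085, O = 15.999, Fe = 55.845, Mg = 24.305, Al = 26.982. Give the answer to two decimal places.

Formula mass = 1.14×24.305 + 1.86×55.845 + 2×26.982 + 3×28.085 + 12×15.999 = 461.786 g/mol, of which 103.872 g is Fe.
So Fe makes up 103.872/461.786 = 0.2249 of the mass, i.e. 22.49%.

22.49 mass %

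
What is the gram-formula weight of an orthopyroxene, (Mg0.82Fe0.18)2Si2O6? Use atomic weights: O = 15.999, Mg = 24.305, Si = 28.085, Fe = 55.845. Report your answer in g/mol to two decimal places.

Mg: 1.64 × 24.305 = 39.8602
Fe: 0.36 × 55.845 = 20.1042
Si: 2 × 28.085 = 56.1700
O: 6 × 15.999 = 95.9940
Summing the contributions gives the formula mass.

212.13 g/mol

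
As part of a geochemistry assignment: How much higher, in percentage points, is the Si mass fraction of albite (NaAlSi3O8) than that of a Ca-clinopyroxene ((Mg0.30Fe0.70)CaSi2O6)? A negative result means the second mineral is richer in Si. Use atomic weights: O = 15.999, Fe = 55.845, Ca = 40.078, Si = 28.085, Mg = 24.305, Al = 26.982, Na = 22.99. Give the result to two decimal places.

8.59 percentage points

M(NaAlSi3O8) = 262.219 g/mol, so wt% Si = 84.255/262.219 × 100 = 32.13%.
M((Mg0.30Fe0.70)CaSi2O6) = 238.625 g/mol, so wt% Si = 56.170/238.625 × 100 = 23.54%.
32.13 − 23.54 = 8.59 pp.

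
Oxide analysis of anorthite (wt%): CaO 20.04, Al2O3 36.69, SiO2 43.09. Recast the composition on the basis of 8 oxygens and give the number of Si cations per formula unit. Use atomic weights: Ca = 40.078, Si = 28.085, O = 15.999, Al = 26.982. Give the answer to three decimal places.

20.04 wt% CaO ÷ 56.077 g/mol = 0.35737 mol, giving 0.35737 Ca and 0.35737 O.
36.69 wt% Al2O3 ÷ 101.961 g/mol = 0.35984 mol, giving 0.71968 Al and 1.07952 O.
43.09 wt% SiO2 ÷ 60.083 g/mol = 0.71717 mol, giving 0.71717 Si and 1.43434 O.
Oxygen sums to 2.87123; scaling by 8/2.87123 = 2.78626 puts the formula on 8 O.
Si: 0.71717 × 2.78626 = 1.998 atoms per formula unit.

1.998 Si apfu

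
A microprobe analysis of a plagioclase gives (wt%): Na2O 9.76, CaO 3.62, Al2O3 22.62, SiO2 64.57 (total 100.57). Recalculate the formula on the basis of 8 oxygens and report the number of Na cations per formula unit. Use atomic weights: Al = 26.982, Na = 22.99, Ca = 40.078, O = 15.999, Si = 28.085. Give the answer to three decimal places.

0.830 Na apfu

9.76 wt% Na2O ÷ 61.979 g/mol = 0.15747 mol, giving 0.31494 Na and 0.15747 O.
3.62 wt% CaO ÷ 56.077 g/mol = 0.06455 mol, giving 0.06455 Ca and 0.06455 O.
22.62 wt% Al2O3 ÷ 101.961 g/mol = 0.22185 mol, giving 0.44370 Al and 0.66555 O.
64.57 wt% SiO2 ÷ 60.083 g/mol = 1.07468 mol, giving 1.07468 Si and 2.14936 O.
Oxygen sums to 3.03693; scaling by 8/3.03693 = 2.63424 puts the formula on 8 O.
Na: 0.31494 × 2.63424 = 0.830 atoms per formula unit.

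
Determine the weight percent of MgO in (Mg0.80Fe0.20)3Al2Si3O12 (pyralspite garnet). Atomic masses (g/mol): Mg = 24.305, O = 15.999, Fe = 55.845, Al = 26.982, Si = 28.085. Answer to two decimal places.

Formula mass = 422.046 g/mol.
2.40 Mg → 2.4000 mol MgO per formula unit; M(MgO) = 40.304, so MgO mass = 96.730 g.
96.730/422.046 × 100 = 22.92 wt%.

22.92 wt%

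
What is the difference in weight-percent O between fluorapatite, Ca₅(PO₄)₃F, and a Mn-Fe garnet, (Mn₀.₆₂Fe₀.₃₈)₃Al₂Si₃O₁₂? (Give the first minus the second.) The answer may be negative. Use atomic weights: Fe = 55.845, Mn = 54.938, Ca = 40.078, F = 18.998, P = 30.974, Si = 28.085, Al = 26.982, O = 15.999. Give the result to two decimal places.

-0.63 percentage points

M(Ca₅(PO₄)₃F) = 504.298 g/mol, so wt% O = 191.988/504.298 × 100 = 38.07%.
M((Mn₀.₆₂Fe₀.₃₈)₃Al₂Si₃O₁₂) = 496.055 g/mol, so wt% O = 191.988/496.055 × 100 = 38.70%.
38.07 − 38.70 = -0.63 pp.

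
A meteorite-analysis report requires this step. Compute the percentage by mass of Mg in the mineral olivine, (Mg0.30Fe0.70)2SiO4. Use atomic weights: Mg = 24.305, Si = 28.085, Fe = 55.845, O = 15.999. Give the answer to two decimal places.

7.89 mass %

M((Mg0.30Fe0.70)2SiO4) = 184.847 g/mol.
Mg contributes 0.60 × 24.305 = 14.583 g per mole.
14.583/184.847 = 0.0789 → 7.89%.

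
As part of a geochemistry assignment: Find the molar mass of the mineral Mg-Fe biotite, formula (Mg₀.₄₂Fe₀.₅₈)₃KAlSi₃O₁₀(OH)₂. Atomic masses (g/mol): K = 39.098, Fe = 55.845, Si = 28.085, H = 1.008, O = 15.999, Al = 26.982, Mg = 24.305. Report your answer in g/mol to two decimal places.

472.13 g/mol

M = 1.26*24.305 + 1.74*55.845 + 1*39.098 + 1*26.982 + 3*28.085 + 12*15.999 + 2*1.008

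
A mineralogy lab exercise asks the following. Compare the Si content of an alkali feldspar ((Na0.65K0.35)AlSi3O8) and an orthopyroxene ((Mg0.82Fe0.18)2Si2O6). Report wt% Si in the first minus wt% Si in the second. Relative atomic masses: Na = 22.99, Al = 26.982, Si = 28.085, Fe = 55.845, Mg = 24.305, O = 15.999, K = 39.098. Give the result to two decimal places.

4.98 percentage points

Si in (Na0.65K0.35)AlSi3O8: molar mass 267.857 g/mol; 3×28.085 = 84.255 g → 31.46 wt%.
Si in (Mg0.82Fe0.18)2Si2O6: molar mass 212.128 g/mol; 2×28.085 = 56.170 g → 26.48 wt%.
Difference = 31.46 − 26.48 = 4.98 percentage points.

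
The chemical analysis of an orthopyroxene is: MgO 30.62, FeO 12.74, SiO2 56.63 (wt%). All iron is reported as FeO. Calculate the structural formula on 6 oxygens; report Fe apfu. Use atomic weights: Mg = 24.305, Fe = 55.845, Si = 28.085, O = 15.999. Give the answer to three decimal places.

MgO (M=40.304): mol = 0.75973; Mg = 0.75973, O = 0.75973.
FeO (M=71.844): mol = 0.17733; Fe = 0.17733, O = 0.17733.
SiO2 (M=60.083): mol = 0.94253; Si = 0.94253, O = 1.88506.
ΣO = 2.82212; factor = 6/ΣO = 2.12606.
Fe apfu = 0.17733 × 2.12606 = 0.377.

0.377 Fe apfu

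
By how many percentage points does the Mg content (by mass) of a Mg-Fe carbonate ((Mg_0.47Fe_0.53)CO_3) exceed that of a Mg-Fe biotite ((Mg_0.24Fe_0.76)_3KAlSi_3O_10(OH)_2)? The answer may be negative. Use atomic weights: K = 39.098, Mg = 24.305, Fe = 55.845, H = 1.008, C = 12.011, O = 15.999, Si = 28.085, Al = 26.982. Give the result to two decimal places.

First mineral: 11.423 g Mg in 101.029 g formula = 11.31 wt% Mg.
Second mineral: 17.500 g Mg in 489.165 g formula = 3.58 wt% Mg.
11.31% − 3.58% gives a difference of 7.73 percentage points.

7.73 percentage points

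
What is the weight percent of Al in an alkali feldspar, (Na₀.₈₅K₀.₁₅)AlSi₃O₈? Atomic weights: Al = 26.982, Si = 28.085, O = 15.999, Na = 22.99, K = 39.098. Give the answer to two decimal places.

10.20 weight percent

M((Na₀.₈₅K₀.₁₅)AlSi₃O₈) = 264.635 g/mol.
Al contributes 1 × 26.982 = 26.982 g per mole.
26.982/264.635 = 0.1020 → 10.20%.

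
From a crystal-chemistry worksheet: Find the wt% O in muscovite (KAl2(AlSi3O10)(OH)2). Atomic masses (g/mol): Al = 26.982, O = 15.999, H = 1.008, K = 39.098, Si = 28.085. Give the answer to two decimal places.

48.20 wt%

M(KAl2(AlSi3O10)(OH)2) = 398.303 g/mol.
O contributes 12 × 15.999 = 191.988 g per mole.
191.988/398.303 = 0.4820 → 48.20%.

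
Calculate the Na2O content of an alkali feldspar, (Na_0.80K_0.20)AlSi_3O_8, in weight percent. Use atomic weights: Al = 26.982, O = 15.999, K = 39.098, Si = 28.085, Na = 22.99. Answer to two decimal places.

9.34 wt%

M((Na_0.80K_0.20)AlSi_3O_8) = 265.441 g/mol; M(Na2O) = 61.979 g/mol.
Moles Na2O per formula unit = 0.80 Na ÷ 2 = 0.4000.
Na2O fraction = (0.4000 × 61.979) / 265.441 = 24.792/265.441 = 0.0934.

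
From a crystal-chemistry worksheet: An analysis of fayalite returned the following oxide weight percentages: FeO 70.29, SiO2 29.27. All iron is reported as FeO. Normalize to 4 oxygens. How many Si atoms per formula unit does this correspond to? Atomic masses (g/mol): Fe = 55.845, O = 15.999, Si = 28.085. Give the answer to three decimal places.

70.29 wt% FeO ÷ 71.844 g/mol = 0.97837 mol, giving 0.97837 Fe and 0.97837 O.
29.27 wt% SiO2 ÷ 60.083 g/mol = 0.48716 mol, giving 0.48716 Si and 0.97432 O.
Oxygen sums to 1.95269; scaling by 4/1.95269 = 2.04846 puts the formula on 4 O.
Si: 0.48716 × 2.04846 = 0.998 atoms per formula unit.

0.998 Si apfu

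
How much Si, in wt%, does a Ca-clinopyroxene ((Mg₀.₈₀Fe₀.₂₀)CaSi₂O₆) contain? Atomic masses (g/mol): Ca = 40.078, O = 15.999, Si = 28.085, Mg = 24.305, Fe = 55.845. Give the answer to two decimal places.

25.20 wt%

Formula mass = 0.80·24.305 + 0.20·55.845 + 1·40.078 + 2·28.085 + 6·15.999 = 222.855 g/mol, of which 56.170 g is Si.
So Si makes up 56.170/222.855 = 0.2520 of the mass, i.e. 25.20%.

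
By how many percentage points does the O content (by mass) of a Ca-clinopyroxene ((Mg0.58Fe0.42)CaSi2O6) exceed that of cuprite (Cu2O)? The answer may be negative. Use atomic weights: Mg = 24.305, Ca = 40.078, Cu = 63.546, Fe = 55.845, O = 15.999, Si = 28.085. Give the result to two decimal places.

30.59 percentage points

First mineral: 95.994 g O in 229.794 g formula = 41.77 wt% O.
Second mineral: 15.999 g O in 143.091 g formula = 11.18 wt% O.
41.77% − 11.18% gives a difference of 30.59 percentage points.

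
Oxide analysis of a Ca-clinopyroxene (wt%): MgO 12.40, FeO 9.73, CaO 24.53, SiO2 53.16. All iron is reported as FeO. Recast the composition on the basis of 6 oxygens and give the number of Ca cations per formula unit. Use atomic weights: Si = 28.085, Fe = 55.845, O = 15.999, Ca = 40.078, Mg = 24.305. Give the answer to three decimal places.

MgO (M=40.304): mol = 0.30766; Mg = 0.30766, O = 0.30766.
FeO (M=71.844): mol = 0.13543; Fe = 0.13543, O = 0.13543.
CaO (M=56.077): mol = 0.43743; Ca = 0.43743, O = 0.43743.
SiO2 (M=60.083): mol = 0.88478; Si = 0.88478, O = 1.76956.
ΣO = 2.65008; factor = 6/ΣO = 2.26408.
Ca apfu = 0.43743 × 2.26408 = 0.990.

0.990 Ca apfu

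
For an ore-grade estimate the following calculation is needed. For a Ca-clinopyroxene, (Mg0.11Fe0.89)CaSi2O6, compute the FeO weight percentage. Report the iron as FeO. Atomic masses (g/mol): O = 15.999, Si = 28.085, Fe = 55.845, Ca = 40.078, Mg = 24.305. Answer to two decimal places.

26.14 wt%

M((Mg0.11Fe0.89)CaSi2O6) = 244.618 g/mol; M(FeO) = 71.844 g/mol.
Moles FeO per formula unit = 0.89 Fe ÷ 1 = 0.8900.
FeO fraction = (0.8900 × 71.844) / 244.618 = 63.941/244.618 = 0.2614.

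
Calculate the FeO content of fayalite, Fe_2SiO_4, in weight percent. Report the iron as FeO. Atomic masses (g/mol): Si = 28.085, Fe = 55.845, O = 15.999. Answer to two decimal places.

Formula mass = 203.771 g/mol.
2 Fe → 2.0000 mol FeO per formula unit; M(FeO) = 71.844, so FeO mass = 143.688 g.
143.688/203.771 × 100 = 70.51 wt%.

70.51 wt%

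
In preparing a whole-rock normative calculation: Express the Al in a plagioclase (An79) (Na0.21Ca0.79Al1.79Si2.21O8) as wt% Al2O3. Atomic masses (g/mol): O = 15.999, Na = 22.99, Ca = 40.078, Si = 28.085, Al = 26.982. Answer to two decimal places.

Formula mass = 274.847 g/mol.
1.79 Al → 0.8950 mol Al2O3 per formula unit; M(Al2O3) = 101.961, so Al2O3 mass = 91.255 g.
91.255/274.847 × 100 = 33.20 wt%.

33.20 wt%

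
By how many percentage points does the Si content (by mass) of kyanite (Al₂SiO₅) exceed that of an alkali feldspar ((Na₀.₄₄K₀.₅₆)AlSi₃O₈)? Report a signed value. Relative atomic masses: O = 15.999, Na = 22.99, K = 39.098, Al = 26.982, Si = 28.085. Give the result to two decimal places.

M(Al₂SiO₅) = 162.044 g/mol, so wt% Si = 28.085/162.044 × 100 = 17.33%.
M((Na₀.₄₄K₀.₅₆)AlSi₃O₈) = 271.239 g/mol, so wt% Si = 84.255/271.239 × 100 = 31.06%.
17.33 − 31.06 = -13.73 pp.

-13.73 percentage points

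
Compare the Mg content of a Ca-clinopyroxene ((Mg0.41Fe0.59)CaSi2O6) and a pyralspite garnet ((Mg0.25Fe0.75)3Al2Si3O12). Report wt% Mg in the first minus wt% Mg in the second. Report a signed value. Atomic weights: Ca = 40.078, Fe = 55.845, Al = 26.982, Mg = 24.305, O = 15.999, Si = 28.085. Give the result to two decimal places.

0.39 percentage points

Mg in (Mg0.41Fe0.59)CaSi2O6: molar mass 235.156 g/mol; 0.41×24.305 = 9.965 g → 4.24 wt%.
Mg in (Mg0.25Fe0.75)3Al2Si3O12: molar mass 474.087 g/mol; 0.75×24.305 = 18.229 g → 3.85 wt%.
Difference = 4.24 − 3.85 = 0.39 percentage points.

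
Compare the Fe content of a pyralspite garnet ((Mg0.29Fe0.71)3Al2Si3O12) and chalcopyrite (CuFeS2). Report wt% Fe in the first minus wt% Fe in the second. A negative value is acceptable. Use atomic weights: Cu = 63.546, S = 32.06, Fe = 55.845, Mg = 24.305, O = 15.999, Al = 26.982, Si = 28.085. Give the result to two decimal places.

-5.14 percentage points

Fe in (Mg0.29Fe0.71)3Al2Si3O12: molar mass 470.302 g/mol; 2.13×55.845 = 118.950 g → 25.29 wt%.
Fe in CuFeS2: molar mass 183.511 g/mol; 1×55.845 = 55.845 g → 30.43 wt%.
Difference = 25.29 − 30.43 = -5.14 percentage points.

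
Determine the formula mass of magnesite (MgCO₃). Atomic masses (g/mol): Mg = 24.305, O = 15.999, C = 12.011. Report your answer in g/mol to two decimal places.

84.31 g/mol

Mg: 1 × 24.305 = 24.3050
C: 1 × 12.011 = 12.0110
O: 3 × 15.999 = 47.9970
Summing the contributions gives the formula mass.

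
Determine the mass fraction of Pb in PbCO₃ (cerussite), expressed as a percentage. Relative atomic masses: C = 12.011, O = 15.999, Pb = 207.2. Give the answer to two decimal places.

77.54 mass %

M(PbCO₃) = 267.208 g/mol.
Pb contributes 1 × 207.2 = 207.200 g per mole.
207.200/267.208 = 0.7754 → 77.54%.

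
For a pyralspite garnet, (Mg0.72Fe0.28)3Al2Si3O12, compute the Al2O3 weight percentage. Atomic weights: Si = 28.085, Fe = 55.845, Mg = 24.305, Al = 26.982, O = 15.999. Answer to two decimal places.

23.73 wt%

M((Mg0.72Fe0.28)3Al2Si3O12) = 429.616 g/mol; M(Al2O3) = 101.961 g/mol.
Moles Al2O3 per formula unit = 2 Al ÷ 2 = 1.0000.
Al2O3 fraction = (1.0000 × 101.961) / 429.616 = 101.961/429.616 = 0.2373.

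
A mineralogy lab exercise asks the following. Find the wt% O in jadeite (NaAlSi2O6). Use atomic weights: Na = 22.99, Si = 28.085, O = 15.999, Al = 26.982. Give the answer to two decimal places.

47.49 mass %

M(NaAlSi2O6) = 202.136 g/mol.
O contributes 6 × 15.999 = 95.994 g per mole.
95.994/202.136 = 0.4749 → 47.49%.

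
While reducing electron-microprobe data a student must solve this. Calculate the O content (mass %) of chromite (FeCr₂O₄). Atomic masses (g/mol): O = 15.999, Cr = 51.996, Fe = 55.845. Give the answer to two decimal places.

M(FeCr₂O₄) = 223.833 g/mol.
O contributes 4 × 15.999 = 63.996 g per mole.
63.996/223.833 = 0.2859 → 28.59%.

28.59 mass %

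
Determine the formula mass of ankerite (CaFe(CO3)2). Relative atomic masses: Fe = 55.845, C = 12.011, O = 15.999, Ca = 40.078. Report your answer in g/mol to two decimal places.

M = 1×40.078 + 1×55.845 + 2×12.011 + 6×15.999

215.94 g/mol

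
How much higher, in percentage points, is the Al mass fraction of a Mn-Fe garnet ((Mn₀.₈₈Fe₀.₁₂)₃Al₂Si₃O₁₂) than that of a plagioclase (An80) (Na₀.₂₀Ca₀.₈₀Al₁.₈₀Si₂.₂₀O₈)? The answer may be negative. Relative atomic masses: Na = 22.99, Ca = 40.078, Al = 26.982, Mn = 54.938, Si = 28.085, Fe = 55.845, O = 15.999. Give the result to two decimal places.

M((Mn₀.₈₈Fe₀.₁₂)₃Al₂Si₃O₁₂) = 495.348 g/mol, so wt% Al = 53.964/495.348 × 100 = 10.89%.
M(Na₀.₂₀Ca₀.₈₀Al₁.₈₀Si₂.₂₀O₈) = 275.007 g/mol, so wt% Al = 48.568/275.007 × 100 = 17.66%.
10.89 − 17.66 = -6.77 pp.

-6.77 percentage points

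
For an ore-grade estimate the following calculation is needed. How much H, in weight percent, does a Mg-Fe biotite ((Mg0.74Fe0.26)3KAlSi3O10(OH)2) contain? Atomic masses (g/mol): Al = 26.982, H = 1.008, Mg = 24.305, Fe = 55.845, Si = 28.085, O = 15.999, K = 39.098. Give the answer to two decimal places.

0.46 weight percent

Formula mass = 2.22×24.305 + 0.78×55.845 + 1×39.098 + 1×26.982 + 3×28.085 + 12×15.999 + 2×1.008 = 441.855 g/mol, of which 2.016 g is H.
So H makes up 2.016/441.855 = 0.0046 of the mass, i.e. 0.46%.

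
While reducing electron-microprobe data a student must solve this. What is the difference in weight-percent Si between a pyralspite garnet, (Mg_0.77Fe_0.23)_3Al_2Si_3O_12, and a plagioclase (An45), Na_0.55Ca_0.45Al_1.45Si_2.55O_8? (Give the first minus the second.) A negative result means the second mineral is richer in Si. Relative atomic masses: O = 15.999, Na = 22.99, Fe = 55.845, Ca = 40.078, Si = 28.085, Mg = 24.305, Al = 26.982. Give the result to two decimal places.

M((Mg_0.77Fe_0.23)_3Al_2Si_3O_12) = 424.885 g/mol, so wt% Si = 84.255/424.885 × 100 = 19.83%.
M(Na_0.55Ca_0.45Al_1.45Si_2.55O_8) = 269.412 g/mol, so wt% Si = 71.617/269.412 × 100 = 26.58%.
19.83 − 26.58 = -6.75 pp.

-6.75 percentage points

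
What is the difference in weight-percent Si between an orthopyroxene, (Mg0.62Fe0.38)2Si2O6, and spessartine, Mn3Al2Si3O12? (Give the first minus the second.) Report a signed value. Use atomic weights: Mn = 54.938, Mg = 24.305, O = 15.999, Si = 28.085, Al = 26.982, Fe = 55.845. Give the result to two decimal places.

7.97 percentage points

M((Mg0.62Fe0.38)2Si2O6) = 224.744 g/mol, so wt% Si = 56.170/224.744 × 100 = 24.99%.
M(Mn3Al2Si3O12) = 495.021 g/mol, so wt% Si = 84.255/495.021 × 100 = 17.02%.
24.99 − 17.02 = 7.97 pp.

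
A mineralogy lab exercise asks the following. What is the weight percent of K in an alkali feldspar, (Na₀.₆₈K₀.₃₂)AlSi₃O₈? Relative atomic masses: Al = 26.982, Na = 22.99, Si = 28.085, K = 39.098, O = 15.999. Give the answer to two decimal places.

4.68 mass %

Formula mass = 0.68×22.99 + 0.32×39.098 + 1×26.982 + 3×28.085 + 8×15.999 = 267.374 g/mol, of which 12.511 g is K.
So K makes up 12.511/267.374 = 0.0468 of the mass, i.e. 4.68%.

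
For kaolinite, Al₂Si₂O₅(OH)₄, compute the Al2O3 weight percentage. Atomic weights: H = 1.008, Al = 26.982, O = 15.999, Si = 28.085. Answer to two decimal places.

Formula mass = 258.157 g/mol.
2 Al → 1.0000 mol Al2O3 per formula unit; M(Al2O3) = 101.961, so Al2O3 mass = 101.961 g.
101.961/258.157 × 100 = 39.50 wt%.

39.50 wt%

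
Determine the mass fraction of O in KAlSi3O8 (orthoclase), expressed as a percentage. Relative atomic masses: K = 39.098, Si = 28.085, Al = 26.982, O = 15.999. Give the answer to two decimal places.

M(KAlSi3O8) = 278.327 g/mol.
O contributes 8 × 15.999 = 127.992 g per mole.
127.992/278.327 = 0.4599 → 45.99%.

45.99 mass %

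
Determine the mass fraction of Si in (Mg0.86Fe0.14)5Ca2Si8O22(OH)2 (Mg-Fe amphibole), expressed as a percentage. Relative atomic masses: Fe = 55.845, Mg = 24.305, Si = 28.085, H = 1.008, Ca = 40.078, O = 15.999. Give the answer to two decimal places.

26.93 wt%

M((Mg0.86Fe0.14)5Ca2Si8O22(OH)2) = 834.431 g/mol.
Si contributes 8 × 28.085 = 224.680 g per mole.
224.680/834.431 = 0.2693 → 26.93%.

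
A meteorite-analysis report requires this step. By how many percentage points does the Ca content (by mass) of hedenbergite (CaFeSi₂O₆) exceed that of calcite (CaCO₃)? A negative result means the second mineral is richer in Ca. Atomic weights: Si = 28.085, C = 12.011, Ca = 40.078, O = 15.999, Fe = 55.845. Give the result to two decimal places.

-23.89 percentage points

First mineral: 40.078 g Ca in 248.087 g formula = 16.15 wt% Ca.
Second mineral: 40.078 g Ca in 100.086 g formula = 40.04 wt% Ca.
16.15% − 40.04% gives a difference of -23.89 percentage points.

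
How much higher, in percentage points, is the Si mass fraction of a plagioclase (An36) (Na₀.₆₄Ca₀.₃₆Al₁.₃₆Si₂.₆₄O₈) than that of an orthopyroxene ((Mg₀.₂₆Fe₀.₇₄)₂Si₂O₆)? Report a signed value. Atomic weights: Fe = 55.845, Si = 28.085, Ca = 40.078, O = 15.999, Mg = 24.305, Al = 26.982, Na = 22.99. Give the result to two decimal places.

First mineral: 74.144 g Si in 267.974 g formula = 27.67 wt% Si.
Second mineral: 56.170 g Si in 247.453 g formula = 22.70 wt% Si.
27.67% − 22.70% gives a difference of 4.97 percentage points.

4.97 percentage points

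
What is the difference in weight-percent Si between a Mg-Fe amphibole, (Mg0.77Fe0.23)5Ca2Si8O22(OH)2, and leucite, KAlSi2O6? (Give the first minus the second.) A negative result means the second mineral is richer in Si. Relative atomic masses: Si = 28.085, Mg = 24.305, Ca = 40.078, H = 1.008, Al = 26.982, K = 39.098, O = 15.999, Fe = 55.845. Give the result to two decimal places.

Si in (Mg0.77Fe0.23)5Ca2Si8O22(OH)2: molar mass 848.624 g/mol; 8×28.085 = 224.680 g → 26.48 wt%.
Si in KAlSi2O6: molar mass 218.244 g/mol; 2×28.085 = 56.170 g → 25.74 wt%.
Difference = 26.48 − 25.74 = 0.74 percentage points.

0.74 percentage points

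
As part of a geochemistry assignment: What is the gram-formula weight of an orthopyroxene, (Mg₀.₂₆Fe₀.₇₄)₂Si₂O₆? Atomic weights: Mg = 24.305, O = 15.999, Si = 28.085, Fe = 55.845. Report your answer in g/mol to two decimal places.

The formula mass is the sum 0.52(24.305) + 1.48(55.845) + 2(28.085) + 6(15.999).

247.45 g/mol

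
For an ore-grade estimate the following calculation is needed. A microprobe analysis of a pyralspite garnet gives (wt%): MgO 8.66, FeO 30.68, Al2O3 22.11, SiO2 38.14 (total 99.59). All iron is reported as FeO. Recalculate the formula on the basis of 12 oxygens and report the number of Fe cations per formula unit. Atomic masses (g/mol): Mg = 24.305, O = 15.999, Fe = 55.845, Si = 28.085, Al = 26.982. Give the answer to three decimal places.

MgO (M=40.304): mol = 0.21487; Mg = 0.21487, O = 0.21487.
FeO (M=71.844): mol = 0.42704; Fe = 0.42704, O = 0.42704.
Al2O3 (M=101.961): mol = 0.21685; Al = 0.43370, O = 0.65055.
SiO2 (M=60.083): mol = 0.63479; Si = 0.63479, O = 1.26958.
ΣO = 2.56204; factor = 12/ΣO = 4.68377.
Fe apfu = 0.42704 × 4.68377 = 2.000.

2.000 Fe apfu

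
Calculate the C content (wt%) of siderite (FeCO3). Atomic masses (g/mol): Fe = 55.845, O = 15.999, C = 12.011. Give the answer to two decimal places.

M(FeCO3) = 115.853 g/mol.
C contributes 1 × 12.011 = 12.011 g per mole.
12.011/115.853 = 0.1037 → 10.37%.

10.37 wt%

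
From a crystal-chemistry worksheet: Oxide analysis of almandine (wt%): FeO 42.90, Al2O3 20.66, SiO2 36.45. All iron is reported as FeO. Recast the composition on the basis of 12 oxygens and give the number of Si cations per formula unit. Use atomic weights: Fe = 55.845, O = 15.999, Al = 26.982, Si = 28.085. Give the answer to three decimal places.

42.90 wt% FeO ÷ 71.844 g/mol = 0.59713 mol, giving 0.59713 Fe and 0.59713 O.
20.66 wt% Al2O3 ÷ 101.961 g/mol = 0.20263 mol, giving 0.40526 Al and 0.60789 O.
36.45 wt% SiO2 ÷ 60.083 g/mol = 0.60666 mol, giving 0.60666 Si and 1.21332 O.
Oxygen sums to 2.41834; scaling by 12/2.41834 = 4.96208 puts the formula on 12 O.
Si: 0.60666 × 4.96208 = 3.010 atoms per formula unit.

3.010 Si apfu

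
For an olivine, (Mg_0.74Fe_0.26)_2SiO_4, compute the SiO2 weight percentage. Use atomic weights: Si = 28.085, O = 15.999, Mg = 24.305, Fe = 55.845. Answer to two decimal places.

38.25 wt%

Molar mass of (Mg_0.74Fe_0.26)_2SiO_4 = 1.48*24.305 + 0.52*55.845 + 1*28.085 + 4*15.999 = 157.092 g/mol.
Each formula unit contains 1 Si, equivalent to 1/1 = 1.0000 mol SiO2.
M(SiO2) = 1×28.085 + 2×15.999 = 60.083 g/mol.
Mass of SiO2 per formula unit = 1.0000 × 60.083 = 60.083 g.
SiO2 wt% = 60.083 / 157.092 × 100 = 38.25%.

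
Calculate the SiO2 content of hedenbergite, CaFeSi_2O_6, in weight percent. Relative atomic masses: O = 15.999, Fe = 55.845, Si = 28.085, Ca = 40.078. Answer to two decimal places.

Formula mass = 248.087 g/mol.
2 Si → 2.0000 mol SiO2 per formula unit; M(SiO2) = 60.083, so SiO2 mass = 120.166 g.
120.166/248.087 × 100 = 48.44 wt%.

48.44 wt%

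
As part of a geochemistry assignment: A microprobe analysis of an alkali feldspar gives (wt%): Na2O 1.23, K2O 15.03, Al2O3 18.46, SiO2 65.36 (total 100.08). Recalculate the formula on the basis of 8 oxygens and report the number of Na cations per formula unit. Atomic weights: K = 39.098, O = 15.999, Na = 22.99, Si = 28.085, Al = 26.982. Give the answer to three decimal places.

1.23 wt% Na2O ÷ 61.979 g/mol = 0.01985 mol, giving 0.03970 Na and 0.01985 O.
15.03 wt% K2O ÷ 94.195 g/mol = 0.15956 mol, giving 0.31912 K and 0.15956 O.
18.46 wt% Al2O3 ÷ 101.961 g/mol = 0.18105 mol, giving 0.36210 Al and 0.54315 O.
65.36 wt% SiO2 ÷ 60.083 g/mol = 1.08783 mol, giving 1.08783 Si and 2.17566 O.
Oxygen sums to 2.89822; scaling by 8/2.89822 = 2.76031 puts the formula on 8 O.
Na: 0.03970 × 2.76031 = 0.110 atoms per formula unit.

0.110 Na apfu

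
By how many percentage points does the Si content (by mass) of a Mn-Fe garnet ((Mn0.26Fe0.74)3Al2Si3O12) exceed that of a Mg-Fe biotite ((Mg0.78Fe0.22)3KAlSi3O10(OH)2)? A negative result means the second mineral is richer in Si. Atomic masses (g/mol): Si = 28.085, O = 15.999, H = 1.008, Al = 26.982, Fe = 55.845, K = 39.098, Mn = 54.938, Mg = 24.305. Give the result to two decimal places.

-2.28 percentage points

Si in (Mn0.26Fe0.74)3Al2Si3O12: molar mass 497.035 g/mol; 3×28.085 = 84.255 g → 16.95 wt%.
Si in (Mg0.78Fe0.22)3KAlSi3O10(OH)2: molar mass 438.070 g/mol; 3×28.085 = 84.255 g → 19.23 wt%.
Difference = 16.95 − 19.23 = -2.28 percentage points.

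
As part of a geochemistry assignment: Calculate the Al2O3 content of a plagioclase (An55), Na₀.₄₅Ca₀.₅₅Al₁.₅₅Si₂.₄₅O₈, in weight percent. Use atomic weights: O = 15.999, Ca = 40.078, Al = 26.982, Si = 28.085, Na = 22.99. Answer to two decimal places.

M(Na₀.₄₅Ca₀.₅₅Al₁.₅₅Si₂.₄₅O₈) = 271.011 g/mol; M(Al2O3) = 101.961 g/mol.
Moles Al2O3 per formula unit = 1.55 Al ÷ 2 = 0.7750.
Al2O3 fraction = (0.7750 × 101.961) / 271.011 = 79.020/271.011 = 0.2916.

29.16 wt%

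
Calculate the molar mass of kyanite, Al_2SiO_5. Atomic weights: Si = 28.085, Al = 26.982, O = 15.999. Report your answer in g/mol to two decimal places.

162.04 g/mol

Al: 2 × 26.982 = 53.9640
Si: 1 × 28.085 = 28.0850
O: 5 × 15.999 = 79.9950
Summing the contributions gives the formula mass.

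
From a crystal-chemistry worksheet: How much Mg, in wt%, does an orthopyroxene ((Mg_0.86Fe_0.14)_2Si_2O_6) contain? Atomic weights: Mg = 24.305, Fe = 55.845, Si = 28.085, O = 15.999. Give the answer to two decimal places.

19.94 wt%

Molar mass of (Mg_0.86Fe_0.14)_2Si_2O_6: 1.72·24.305 + 0.28·55.845 + 2·28.085 + 6·15.999 = 209.605 g/mol.
Mass of Mg per formula unit: 1.72 × 24.305 = 41.805 g.
Weight fraction Mg = 41.805 / 209.605 = 0.1994.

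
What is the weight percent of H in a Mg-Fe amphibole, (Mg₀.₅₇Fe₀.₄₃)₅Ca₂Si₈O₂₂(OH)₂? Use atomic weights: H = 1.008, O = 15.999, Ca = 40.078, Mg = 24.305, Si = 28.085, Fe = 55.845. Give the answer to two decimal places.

0.23 mass %

Molar mass of (Mg₀.₅₇Fe₀.₄₃)₅Ca₂Si₈O₂₂(OH)₂: 2.85*24.305 + 2.15*55.845 + 2*40.078 + 8*28.085 + 24*15.999 + 2*1.008 = 880.164 g/mol.
Mass of H per formula unit: 2 × 1.008 = 2.016 g.
Weight fraction H = 2.016 / 880.164 = 0.0023.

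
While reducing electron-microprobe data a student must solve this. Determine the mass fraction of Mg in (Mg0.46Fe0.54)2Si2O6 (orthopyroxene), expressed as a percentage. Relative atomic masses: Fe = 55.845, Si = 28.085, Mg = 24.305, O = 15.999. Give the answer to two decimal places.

9.52 wt%

Formula mass = 0.92*24.305 + 1.08*55.845 + 2*28.085 + 6*15.999 = 234.837 g/mol, of which 22.361 g is Mg.
So Mg makes up 22.361/234.837 = 0.0952 of the mass, i.e. 9.52%.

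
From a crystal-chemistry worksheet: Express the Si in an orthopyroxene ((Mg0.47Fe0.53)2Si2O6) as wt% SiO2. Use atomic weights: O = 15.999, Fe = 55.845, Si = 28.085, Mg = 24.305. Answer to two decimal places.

Molar mass of (Mg0.47Fe0.53)2Si2O6 = 0.94·24.305 + 1.06·55.845 + 2·28.085 + 6·15.999 = 234.206 g/mol.
Each formula unit contains 2 Si, equivalent to 2/1 = 2.0000 mol SiO2.
M(SiO2) = 1×28.085 + 2×15.999 = 60.083 g/mol.
Mass of SiO2 per formula unit = 2.0000 × 60.083 = 120.166 g.
SiO2 wt% = 120.166 / 234.206 × 100 = 51.31%.

51.31 wt%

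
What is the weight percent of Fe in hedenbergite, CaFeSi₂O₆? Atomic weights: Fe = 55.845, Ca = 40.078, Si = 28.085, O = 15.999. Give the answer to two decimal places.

M(CaFeSi₂O₆) = 248.087 g/mol.
Fe contributes 1 × 55.845 = 55.845 g per mole.
55.845/248.087 = 0.2251 → 22.51%.

22.51 wt%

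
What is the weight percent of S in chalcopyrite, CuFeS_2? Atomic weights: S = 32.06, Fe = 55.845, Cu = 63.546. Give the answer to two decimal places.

Formula mass = 1*63.546 + 1*55.845 + 2*32.06 = 183.511 g/mol, of which 64.120 g is S.
So S makes up 64.120/183.511 = 0.3494 of the mass, i.e. 34.94%.

34.94 mass %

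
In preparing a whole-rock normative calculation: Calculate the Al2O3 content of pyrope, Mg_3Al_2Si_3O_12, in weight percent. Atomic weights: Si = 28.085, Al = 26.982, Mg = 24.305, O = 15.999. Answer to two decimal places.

Formula mass = 403.122 g/mol.
2 Al → 1.0000 mol Al2O3 per formula unit; M(Al2O3) = 101.961, so Al2O3 mass = 101.961 g.
101.961/403.122 × 100 = 25.29 wt%.

25.29 wt%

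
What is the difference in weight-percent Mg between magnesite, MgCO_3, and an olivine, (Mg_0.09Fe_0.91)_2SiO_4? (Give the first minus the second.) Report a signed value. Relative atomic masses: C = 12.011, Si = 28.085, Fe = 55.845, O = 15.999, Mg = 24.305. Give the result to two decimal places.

Mg in MgCO_3: molar mass 84.313 g/mol; 1×24.305 = 24.305 g → 28.83 wt%.
Mg in (Mg_0.09Fe_0.91)_2SiO_4: molar mass 198.094 g/mol; 0.18×24.305 = 4.375 g → 2.21 wt%.
Difference = 28.83 − 2.21 = 26.62 percentage points.

26.62 percentage points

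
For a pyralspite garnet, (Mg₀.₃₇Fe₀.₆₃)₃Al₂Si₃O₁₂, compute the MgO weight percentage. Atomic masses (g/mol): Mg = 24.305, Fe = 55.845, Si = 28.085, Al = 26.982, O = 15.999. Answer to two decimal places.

Formula mass = 462.733 g/mol.
1.11 Mg → 1.1100 mol MgO per formula unit; M(MgO) = 40.304, so MgO mass = 44.737 g.
44.737/462.733 × 100 = 9.67 wt%.

9.67 wt%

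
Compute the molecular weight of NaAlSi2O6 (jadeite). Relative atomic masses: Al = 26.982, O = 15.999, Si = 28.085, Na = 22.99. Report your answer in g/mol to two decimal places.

M = 1*22.99 + 1*26.982 + 2*28.085 + 6*15.999

202.14 g/mol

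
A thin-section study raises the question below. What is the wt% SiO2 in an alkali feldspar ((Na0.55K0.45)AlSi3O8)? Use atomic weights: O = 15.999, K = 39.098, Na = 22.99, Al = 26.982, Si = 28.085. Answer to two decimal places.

Molar mass of (Na0.55K0.45)AlSi3O8 = 0.55·22.99 + 0.45·39.098 + 1·26.982 + 3·28.085 + 8·15.999 = 269.468 g/mol.
Each formula unit contains 3 Si, equivalent to 3/1 = 3.0000 mol SiO2.
M(SiO2) = 1×28.085 + 2×15.999 = 60.083 g/mol.
Mass of SiO2 per formula unit = 3.0000 × 60.083 = 180.249 g.
SiO2 wt% = 180.249 / 269.468 × 100 = 66.89%.

66.89 wt%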